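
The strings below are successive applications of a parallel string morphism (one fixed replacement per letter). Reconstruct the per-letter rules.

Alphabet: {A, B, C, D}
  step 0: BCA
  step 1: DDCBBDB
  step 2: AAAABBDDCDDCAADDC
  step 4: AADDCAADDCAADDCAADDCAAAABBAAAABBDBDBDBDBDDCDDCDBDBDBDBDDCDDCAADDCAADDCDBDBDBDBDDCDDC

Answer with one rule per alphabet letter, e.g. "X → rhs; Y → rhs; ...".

A->DB, B->DDC, C->BB, D->AA

  step 1 ⇒ step 2: DDCBBDB ⇒ AA·AA·BB·DDC·DDC·AA·DDC
    B ↦ DDC
    C ↦ BB
    D ↦ AA
  step 0 ⇒ step 1: BCA ⇒ DDC·BB·DB
    A ↦ DB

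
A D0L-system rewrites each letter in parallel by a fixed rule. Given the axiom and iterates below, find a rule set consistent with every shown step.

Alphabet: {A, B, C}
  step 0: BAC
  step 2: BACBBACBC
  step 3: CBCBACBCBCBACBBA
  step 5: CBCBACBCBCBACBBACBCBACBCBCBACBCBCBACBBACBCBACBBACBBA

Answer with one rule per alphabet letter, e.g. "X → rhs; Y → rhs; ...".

  step 2 ⇒ step 3: BACBBACBC ⇒ CB·C·BA·CB·CB·C·BA·CB·BA
    A ↦ C
    B ↦ CB
    C ↦ BA

A->C, B->CB, C->BA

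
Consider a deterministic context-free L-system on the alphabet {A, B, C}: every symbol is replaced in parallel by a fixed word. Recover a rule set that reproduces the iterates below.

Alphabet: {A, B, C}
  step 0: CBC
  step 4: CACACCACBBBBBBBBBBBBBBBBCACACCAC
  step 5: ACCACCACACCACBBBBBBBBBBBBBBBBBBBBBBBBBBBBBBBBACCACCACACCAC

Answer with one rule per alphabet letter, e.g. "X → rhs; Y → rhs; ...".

  step 4 ⇒ step 5: CACACCACBBBBBBBBBBBBBBBBCACACCAC ⇒ AC·C·AC·C·AC·AC·C·AC·BB·BB·BB·BB·BB·BB·BB·BB·BB·BB·BB·BB·BB·BB·BB·BB·AC·C·AC·C·AC·AC·C·AC
    A ↦ C
    B ↦ BB
    C ↦ AC

A->C, B->BB, C->AC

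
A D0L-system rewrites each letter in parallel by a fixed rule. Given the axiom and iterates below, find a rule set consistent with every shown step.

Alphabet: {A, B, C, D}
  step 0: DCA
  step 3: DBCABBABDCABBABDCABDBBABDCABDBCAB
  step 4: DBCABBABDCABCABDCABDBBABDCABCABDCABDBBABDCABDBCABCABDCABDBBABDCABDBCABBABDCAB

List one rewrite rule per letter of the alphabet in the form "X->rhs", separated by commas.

A->D, B->CAB, C->BAB, D->DB

  step 3 ⇒ step 4: DBCABBABDCABBABDCABDBBABDCABDBCAB ⇒ DB·CAB·BAB·D·CAB·CAB·D·CAB·DB·BAB·D·CAB·CAB·D·CAB·DB·BAB·D·CAB·DB·CAB·CAB·D·CAB·DB·BAB·D·CAB·DB·CAB·BAB·D·CAB
    A ↦ D
    B ↦ CAB
    C ↦ BAB
    D ↦ DB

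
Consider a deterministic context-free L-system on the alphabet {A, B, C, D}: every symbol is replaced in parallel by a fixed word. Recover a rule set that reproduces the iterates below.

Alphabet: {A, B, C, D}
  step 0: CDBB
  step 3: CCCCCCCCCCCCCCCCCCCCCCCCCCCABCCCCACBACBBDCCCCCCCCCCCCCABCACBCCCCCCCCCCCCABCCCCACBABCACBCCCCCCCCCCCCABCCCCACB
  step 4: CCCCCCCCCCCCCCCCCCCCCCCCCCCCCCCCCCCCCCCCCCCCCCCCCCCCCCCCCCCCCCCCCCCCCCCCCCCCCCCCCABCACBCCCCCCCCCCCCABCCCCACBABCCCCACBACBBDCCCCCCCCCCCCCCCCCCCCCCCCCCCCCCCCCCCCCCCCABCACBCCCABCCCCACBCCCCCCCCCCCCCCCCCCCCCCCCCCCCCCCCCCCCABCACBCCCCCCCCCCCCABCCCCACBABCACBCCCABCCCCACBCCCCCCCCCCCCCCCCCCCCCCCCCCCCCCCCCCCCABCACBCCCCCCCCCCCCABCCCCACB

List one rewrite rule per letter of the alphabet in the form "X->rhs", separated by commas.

A->ABC, B->ACB, C->CCC, D->BDC

  step 3 ⇒ step 4: CCCCCCCCCCCCCCCCCCCCCCCCCCCABCCCCACBACBBDCCCCCCCCCCCCCABCACBCCCCCCCCCCCCABCCCCACBABCACBCCCCCCCCCCCCABCCCCACB ⇒ CCC·CCC·CCC·CCC·CCC·CCC·CCC·CCC·CCC·CCC·CCC·CCC·CCC·CCC·CCC·CCC·CCC·CCC·CCC·CCC·CCC·CCC·CCC·CCC·CCC·CCC·CCC·ABC·ACB·CCC·CCC·CCC·CCC·ABC·CCC·ACB·ABC·CCC·ACB·ACB·BDC·CCC·CCC·CCC·CCC·CCC·CCC·CCC·CCC·CCC·CCC·CCC·CCC·CCC·ABC·ACB·CCC·ABC·CCC·ACB·CCC·CCC·CCC·CCC·CCC·CCC·CCC·CCC·CCC·CCC·CCC·CCC·ABC·ACB·CCC·CCC·CCC·CCC·ABC·CCC·ACB·ABC·ACB·CCC·ABC·CCC·ACB·CCC·CCC·CCC·CCC·CCC·CCC·CCC·CCC·CCC·CCC·CCC·CCC·ABC·ACB·CCC·CCC·CCC·CCC·ABC·CCC·ACB
    A ↦ ABC
    B ↦ ACB
    C ↦ CCC
    D ↦ BDC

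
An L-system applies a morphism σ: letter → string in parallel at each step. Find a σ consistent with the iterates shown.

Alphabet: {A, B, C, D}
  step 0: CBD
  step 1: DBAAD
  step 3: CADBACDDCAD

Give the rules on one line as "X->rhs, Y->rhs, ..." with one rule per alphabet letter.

A->C, B->BA, C->D, D->AD

  step 0 ⇒ step 1: CBD ⇒ D·BA·AD
    B ↦ BA
    C ↦ D
    D ↦ AD
    A ↦ C  (constrained at step 1)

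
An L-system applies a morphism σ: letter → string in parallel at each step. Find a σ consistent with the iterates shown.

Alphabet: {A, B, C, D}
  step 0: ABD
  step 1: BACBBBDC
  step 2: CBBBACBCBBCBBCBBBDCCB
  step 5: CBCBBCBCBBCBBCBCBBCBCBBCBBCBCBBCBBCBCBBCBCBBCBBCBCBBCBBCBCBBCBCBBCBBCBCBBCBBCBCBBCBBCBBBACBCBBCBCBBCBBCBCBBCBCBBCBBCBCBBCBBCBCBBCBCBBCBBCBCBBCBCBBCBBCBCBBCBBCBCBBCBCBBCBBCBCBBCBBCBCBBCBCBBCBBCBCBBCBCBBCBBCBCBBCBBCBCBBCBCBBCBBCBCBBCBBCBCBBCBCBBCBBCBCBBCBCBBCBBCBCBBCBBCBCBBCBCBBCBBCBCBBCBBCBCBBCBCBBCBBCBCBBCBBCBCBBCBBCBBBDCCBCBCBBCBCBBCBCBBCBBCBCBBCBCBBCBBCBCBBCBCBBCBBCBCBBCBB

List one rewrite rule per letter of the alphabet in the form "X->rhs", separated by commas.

  step 1 ⇒ step 2: BACBBBDC ⇒ CBB·BA·CB·CBB·CBB·CBB·BDC·CB
    A ↦ BA
    B ↦ CBB
    C ↦ CB
    D ↦ BDC

A->BA, B->CBB, C->CB, D->BDC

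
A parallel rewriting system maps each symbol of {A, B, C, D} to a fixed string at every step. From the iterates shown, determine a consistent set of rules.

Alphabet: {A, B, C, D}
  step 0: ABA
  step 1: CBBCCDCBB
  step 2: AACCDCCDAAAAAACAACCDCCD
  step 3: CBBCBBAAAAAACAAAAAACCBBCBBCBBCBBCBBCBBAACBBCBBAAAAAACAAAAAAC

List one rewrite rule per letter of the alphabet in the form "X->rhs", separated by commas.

A->CBB, B->CCD, C->AA, D->AAC

  step 2 ⇒ step 3: AACCDCCDAAAAAACAACCDCCD ⇒ CBB·CBB·AA·AA·AAC·AA·AA·AAC·CBB·CBB·CBB·CBB·CBB·CBB·AA·CBB·CBB·AA·AA·AAC·AA·AA·AAC
    A ↦ CBB
    C ↦ AA
    D ↦ AAC
  step 0 ⇒ step 1: ABA ⇒ CBB·CCD·CBB
    B ↦ CCD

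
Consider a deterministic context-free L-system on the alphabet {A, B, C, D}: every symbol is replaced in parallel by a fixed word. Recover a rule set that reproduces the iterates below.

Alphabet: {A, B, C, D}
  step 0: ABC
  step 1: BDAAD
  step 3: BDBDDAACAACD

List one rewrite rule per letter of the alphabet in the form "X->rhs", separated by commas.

  step 0 ⇒ step 1: ABC ⇒ BD·AA·D
    A ↦ BD
    B ↦ AA
    C ↦ D
    D ↦ C  (constrained at step 1)

A->BD, B->AA, C->D, D->C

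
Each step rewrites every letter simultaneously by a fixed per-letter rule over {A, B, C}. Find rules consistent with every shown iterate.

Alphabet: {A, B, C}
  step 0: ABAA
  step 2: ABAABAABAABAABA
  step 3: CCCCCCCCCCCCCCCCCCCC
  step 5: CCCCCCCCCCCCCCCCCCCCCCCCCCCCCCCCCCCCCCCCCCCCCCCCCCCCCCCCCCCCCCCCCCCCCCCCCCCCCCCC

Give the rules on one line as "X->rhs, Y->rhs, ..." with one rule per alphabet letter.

A->C, B->CC, C->ABA

  step 2 ⇒ step 3: ABAABAABAABAABA ⇒ C·CC·C·C·CC·C·C·CC·C·C·CC·C·C·CC·C
    A ↦ C
    B ↦ CC
    C ↦ ABA  (constrained at step 3)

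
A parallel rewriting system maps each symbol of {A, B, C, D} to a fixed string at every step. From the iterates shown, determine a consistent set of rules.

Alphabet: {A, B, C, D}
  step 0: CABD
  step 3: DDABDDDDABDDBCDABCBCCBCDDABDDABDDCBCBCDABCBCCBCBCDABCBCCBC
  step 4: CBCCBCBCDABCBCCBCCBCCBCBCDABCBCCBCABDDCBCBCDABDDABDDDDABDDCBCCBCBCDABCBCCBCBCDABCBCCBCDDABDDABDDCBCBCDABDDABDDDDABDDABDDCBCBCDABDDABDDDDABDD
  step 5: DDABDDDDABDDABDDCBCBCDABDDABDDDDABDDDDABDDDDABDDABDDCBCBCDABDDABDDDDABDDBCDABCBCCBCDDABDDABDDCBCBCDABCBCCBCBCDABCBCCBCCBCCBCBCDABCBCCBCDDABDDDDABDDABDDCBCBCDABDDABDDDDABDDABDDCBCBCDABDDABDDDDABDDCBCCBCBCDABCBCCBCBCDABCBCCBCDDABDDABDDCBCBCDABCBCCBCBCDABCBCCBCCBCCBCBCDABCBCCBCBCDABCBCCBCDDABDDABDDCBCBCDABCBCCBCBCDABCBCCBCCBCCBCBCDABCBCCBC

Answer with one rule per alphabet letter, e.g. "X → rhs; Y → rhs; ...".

A->BCD, B->AB, C->DD, D->CBC

  step 4 ⇒ step 5: CBCCBCBCDABCBCCBCCBCCBCBCDABCBCCBCABDDCBCBCDABDDABDDDDABDDCBCCBCBCDABCBCCBCBCDABCBCCBCDDABDDABDDCBCBCDABDDABDDDDABDDABDDCBCBCDABDDABDDDDABDD ⇒ DD·AB·DD·DD·AB·DD·AB·DD·CBC·BCD·AB·DD·AB·DD·DD·AB·DD·DD·AB·DD·DD·AB·DD·AB·DD·CBC·BCD·AB·DD·AB·DD·DD·AB·DD·BCD·AB·CBC·CBC·DD·AB·DD·AB·DD·CBC·BCD·AB·CBC·CBC·BCD·AB·CBC·CBC·CBC·CBC·BCD·AB·CBC·CBC·DD·AB·DD·DD·AB·DD·AB·DD·CBC·BCD·AB·DD·AB·DD·DD·AB·DD·AB·DD·CBC·BCD·AB·DD·AB·DD·DD·AB·DD·CBC·CBC·BCD·AB·CBC·CBC·BCD·AB·CBC·CBC·DD·AB·DD·AB·DD·CBC·BCD·AB·CBC·CBC·BCD·AB·CBC·CBC·CBC·CBC·BCD·AB·CBC·CBC·BCD·AB·CBC·CBC·DD·AB·DD·AB·DD·CBC·BCD·AB·CBC·CBC·BCD·AB·CBC·CBC·CBC·CBC·BCD·AB·CBC·CBC
    A ↦ BCD
    B ↦ AB
    C ↦ DD
    D ↦ CBC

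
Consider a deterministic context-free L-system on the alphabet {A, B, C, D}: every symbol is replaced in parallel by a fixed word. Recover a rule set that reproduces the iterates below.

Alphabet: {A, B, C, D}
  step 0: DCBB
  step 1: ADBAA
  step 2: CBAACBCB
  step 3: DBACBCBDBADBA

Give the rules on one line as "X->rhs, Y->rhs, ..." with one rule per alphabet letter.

  step 2 ⇒ step 3: CBAACBCB ⇒ DB·A·CB·CB·DB·A·DB·A
    A ↦ CB
    B ↦ A
    C ↦ DB
  step 0 ⇒ step 1: DCBB ⇒ A·DB·A·A
    D ↦ A

A->CB, B->A, C->DB, D->A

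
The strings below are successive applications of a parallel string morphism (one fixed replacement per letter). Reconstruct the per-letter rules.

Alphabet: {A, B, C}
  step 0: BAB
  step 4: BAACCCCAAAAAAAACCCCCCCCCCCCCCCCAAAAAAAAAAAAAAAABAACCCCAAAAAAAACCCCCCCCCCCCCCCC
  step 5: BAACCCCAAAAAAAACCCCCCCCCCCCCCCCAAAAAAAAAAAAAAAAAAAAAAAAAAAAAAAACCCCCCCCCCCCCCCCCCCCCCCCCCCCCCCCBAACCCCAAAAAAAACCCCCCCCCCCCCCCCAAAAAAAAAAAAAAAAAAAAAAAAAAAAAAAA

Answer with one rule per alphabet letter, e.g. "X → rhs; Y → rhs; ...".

  step 4 ⇒ step 5: BAACCCCAAAAAAAACCCCCCCCCCCCCCCCAAAAAAAAAAAAAAAABAACCCCAAAAAAAACCCCCCCCCCCCCCCC ⇒ BAA·CC·CC·AA·AA·AA·AA·CC·CC·CC·CC·CC·CC·CC·CC·AA·AA·AA·AA·AA·AA·AA·AA·AA·AA·AA·AA·AA·AA·AA·AA·CC·CC·CC·CC·CC·CC·CC·CC·CC·CC·CC·CC·CC·CC·CC·CC·BAA·CC·CC·AA·AA·AA·AA·CC·CC·CC·CC·CC·CC·CC·CC·AA·AA·AA·AA·AA·AA·AA·AA·AA·AA·AA·AA·AA·AA·AA·AA
    A ↦ CC
    B ↦ BAA
    C ↦ AA

A->CC, B->BAA, C->AA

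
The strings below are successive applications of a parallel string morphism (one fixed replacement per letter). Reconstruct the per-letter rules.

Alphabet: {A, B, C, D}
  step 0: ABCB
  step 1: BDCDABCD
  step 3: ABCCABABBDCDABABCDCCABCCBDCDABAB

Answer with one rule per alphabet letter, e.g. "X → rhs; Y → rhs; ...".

  step 0 ⇒ step 1: ABCB ⇒ BD·CD·AB·CD
    A ↦ BD
    B ↦ CD
    C ↦ AB
    D ↦ CC  (constrained at step 1)

A->BD, B->CD, C->AB, D->CC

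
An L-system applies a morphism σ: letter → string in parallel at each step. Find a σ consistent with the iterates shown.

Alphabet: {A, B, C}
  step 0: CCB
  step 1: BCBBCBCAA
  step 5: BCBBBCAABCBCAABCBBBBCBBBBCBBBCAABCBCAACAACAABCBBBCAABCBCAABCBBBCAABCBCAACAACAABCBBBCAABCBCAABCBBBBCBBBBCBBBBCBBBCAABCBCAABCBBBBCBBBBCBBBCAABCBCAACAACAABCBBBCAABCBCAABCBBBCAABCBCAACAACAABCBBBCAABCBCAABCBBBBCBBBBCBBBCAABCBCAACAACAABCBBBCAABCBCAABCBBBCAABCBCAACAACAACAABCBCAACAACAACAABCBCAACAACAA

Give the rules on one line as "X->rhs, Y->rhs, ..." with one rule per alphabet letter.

  step 0 ⇒ step 1: CCB ⇒ BCB·BCB·CAA
    B ↦ CAA
    C ↦ BCB
    A ↦ B  (constrained at step 1)

A->B, B->CAA, C->BCB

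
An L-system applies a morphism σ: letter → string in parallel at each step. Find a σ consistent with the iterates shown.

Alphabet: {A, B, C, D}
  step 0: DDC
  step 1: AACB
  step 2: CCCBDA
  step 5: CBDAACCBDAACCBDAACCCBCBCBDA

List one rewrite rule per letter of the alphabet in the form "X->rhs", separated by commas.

A->C, B->DA, C->CB, D->A

  step 1 ⇒ step 2: AACB ⇒ C·C·CB·DA
    A ↦ C
    B ↦ DA
    C ↦ CB
  step 0 ⇒ step 1: DDC ⇒ A·A·CB
    D ↦ A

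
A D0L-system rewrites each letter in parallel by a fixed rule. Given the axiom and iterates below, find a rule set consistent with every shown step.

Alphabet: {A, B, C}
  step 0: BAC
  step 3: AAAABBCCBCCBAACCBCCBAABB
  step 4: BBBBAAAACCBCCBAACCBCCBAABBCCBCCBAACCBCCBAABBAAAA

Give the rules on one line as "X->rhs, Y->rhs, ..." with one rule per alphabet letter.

  step 3 ⇒ step 4: AAAABBCCBCCBAACCBCCBAABB ⇒ B·B·B·B·AA·AA·CCB·CCB·AA·CCB·CCB·AA·B·B·CCB·CCB·AA·CCB·CCB·AA·B·B·AA·AA
    A ↦ B
    B ↦ AA
    C ↦ CCB

A->B, B->AA, C->CCB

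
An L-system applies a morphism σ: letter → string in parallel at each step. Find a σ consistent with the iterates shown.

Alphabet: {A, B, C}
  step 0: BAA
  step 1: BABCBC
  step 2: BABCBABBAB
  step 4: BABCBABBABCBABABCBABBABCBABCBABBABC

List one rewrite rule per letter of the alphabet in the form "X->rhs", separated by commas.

  step 1 ⇒ step 2: BABCBC ⇒ BA·BC·BA·B·BA·B
    A ↦ BC
    B ↦ BA
    C ↦ B

A->BC, B->BA, C->B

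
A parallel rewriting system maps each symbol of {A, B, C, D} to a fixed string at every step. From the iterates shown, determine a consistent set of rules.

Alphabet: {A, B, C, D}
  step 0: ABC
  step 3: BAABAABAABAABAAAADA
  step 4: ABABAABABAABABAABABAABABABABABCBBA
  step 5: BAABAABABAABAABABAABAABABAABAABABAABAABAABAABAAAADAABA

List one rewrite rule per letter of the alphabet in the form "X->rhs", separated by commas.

  step 4 ⇒ step 5: ABABAABABAABABAABABAABABABABABCBBA ⇒ BA·A·BA·A·BA·BA·A·BA·A·BA·BA·A·BA·A·BA·BA·A·BA·A·BA·BA·A·BA·A·BA·A·BA·A·BA·A·AAD·A·A·BA
    A ↦ BA
    B ↦ A
    C ↦ AAD
  step 3 ⇒ step 4: BAABAABAABAABAAAADA ⇒ A·BA·BA·A·BA·BA·A·BA·BA·A·BA·BA·A·BA·BA·BA·BA·BCB·BA
    D ↦ BCB

A->BA, B->A, C->AAD, D->BCB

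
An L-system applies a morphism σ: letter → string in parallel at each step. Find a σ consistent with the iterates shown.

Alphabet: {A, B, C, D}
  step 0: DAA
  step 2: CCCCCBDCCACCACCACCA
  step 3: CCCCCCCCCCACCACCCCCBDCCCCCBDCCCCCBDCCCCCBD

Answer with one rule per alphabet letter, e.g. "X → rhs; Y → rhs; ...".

  step 2 ⇒ step 3: CCCCCBDCCACCACCACCA ⇒ CC·CC·CC·CC·CC·A·CCA·CC·CC·CBD·CC·CC·CBD·CC·CC·CBD·CC·CC·CBD
    A ↦ CBD
    B ↦ A
    C ↦ CC
    D ↦ CCA

A->CBD, B->A, C->CC, D->CCA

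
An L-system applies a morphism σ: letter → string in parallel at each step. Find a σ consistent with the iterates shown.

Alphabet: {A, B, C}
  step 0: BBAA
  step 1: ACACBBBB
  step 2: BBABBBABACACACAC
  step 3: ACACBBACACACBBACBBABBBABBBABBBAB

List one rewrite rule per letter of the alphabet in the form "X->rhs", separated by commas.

A->BB, B->AC, C->AB

  step 2 ⇒ step 3: BBABBBABACACACAC ⇒ AC·AC·BB·AC·AC·AC·BB·AC·BB·AB·BB·AB·BB·AB·BB·AB
    A ↦ BB
    B ↦ AC
    C ↦ AB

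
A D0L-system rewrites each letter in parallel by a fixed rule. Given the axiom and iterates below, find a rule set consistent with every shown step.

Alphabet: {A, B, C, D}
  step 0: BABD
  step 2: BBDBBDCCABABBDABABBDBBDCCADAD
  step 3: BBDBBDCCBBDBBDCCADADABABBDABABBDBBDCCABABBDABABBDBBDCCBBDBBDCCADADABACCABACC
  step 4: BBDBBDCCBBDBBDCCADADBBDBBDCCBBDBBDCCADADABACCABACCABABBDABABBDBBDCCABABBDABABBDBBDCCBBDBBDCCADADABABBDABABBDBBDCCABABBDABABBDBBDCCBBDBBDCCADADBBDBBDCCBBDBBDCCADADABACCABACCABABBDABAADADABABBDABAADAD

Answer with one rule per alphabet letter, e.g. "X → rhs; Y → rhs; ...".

A->ABA, B->BBD, C->AD, D->CC

  step 3 ⇒ step 4: BBDBBDCCBBDBBDCCADADABABBDABABBDBBDCCABABBDABABBDBBDCCBBDBBDCCADADABACCABACC ⇒ BBD·BBD·CC·BBD·BBD·CC·AD·AD·BBD·BBD·CC·BBD·BBD·CC·AD·AD·ABA·CC·ABA·CC·ABA·BBD·ABA·BBD·BBD·CC·ABA·BBD·ABA·BBD·BBD·CC·BBD·BBD·CC·AD·AD·ABA·BBD·ABA·BBD·BBD·CC·ABA·BBD·ABA·BBD·BBD·CC·BBD·BBD·CC·AD·AD·BBD·BBD·CC·BBD·BBD·CC·AD·AD·ABA·CC·ABA·CC·ABA·BBD·ABA·AD·AD·ABA·BBD·ABA·AD·AD
    A ↦ ABA
    B ↦ BBD
    C ↦ AD
    D ↦ CC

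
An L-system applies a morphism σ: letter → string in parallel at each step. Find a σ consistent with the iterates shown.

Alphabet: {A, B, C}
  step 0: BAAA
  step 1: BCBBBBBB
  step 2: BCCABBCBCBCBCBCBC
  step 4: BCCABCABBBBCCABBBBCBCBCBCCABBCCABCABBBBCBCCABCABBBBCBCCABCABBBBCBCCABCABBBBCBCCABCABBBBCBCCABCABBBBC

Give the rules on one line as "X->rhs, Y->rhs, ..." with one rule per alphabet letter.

A->BB, B->BC, C->CAB

  step 1 ⇒ step 2: BCBBBBBB ⇒ BC·CAB·BC·BC·BC·BC·BC·BC
    B ↦ BC
    C ↦ CAB
  step 0 ⇒ step 1: BAAA ⇒ BC·BB·BB·BB
    A ↦ BB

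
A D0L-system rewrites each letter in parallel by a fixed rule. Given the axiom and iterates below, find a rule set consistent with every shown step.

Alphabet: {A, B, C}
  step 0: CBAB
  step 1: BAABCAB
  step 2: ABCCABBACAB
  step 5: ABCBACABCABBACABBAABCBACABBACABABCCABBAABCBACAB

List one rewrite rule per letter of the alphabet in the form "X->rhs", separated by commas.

  step 1 ⇒ step 2: BAABCAB ⇒ AB·C·C·AB·BA·C·AB
    A ↦ C
    B ↦ AB
    C ↦ BA

A->C, B->AB, C->BA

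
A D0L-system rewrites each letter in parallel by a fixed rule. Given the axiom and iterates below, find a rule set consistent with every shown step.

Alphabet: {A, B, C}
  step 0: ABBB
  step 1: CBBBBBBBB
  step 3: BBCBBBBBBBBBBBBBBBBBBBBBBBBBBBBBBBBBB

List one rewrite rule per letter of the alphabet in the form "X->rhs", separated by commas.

  step 0 ⇒ step 1: ABBB ⇒ CBB·BB·BB·BB
    A ↦ CBB
    B ↦ BB
    C ↦ BA  (constrained at step 1)

A->CBB, B->BB, C->BA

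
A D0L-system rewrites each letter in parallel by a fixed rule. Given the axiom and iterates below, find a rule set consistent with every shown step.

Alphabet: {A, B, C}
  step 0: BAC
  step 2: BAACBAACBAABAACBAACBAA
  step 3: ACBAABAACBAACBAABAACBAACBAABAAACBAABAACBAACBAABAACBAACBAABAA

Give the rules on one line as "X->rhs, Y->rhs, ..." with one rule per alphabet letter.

  step 2 ⇒ step 3: BAACBAACBAABAACBAACBAA ⇒ AC·BAA·BAA·CBA·AC·BAA·BAA·CBA·AC·BAA·BAA·AC·BAA·BAA·CBA·AC·BAA·BAA·CBA·AC·BAA·BAA
    A ↦ BAA
    B ↦ AC
    C ↦ CBA

A->BAA, B->AC, C->CBA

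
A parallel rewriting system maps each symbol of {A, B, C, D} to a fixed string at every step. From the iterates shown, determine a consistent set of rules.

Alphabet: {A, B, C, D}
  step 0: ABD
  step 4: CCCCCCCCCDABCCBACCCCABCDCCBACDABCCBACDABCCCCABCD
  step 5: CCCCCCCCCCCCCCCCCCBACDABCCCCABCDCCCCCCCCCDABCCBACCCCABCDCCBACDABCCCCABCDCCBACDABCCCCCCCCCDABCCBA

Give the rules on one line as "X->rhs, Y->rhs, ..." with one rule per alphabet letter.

  step 4 ⇒ step 5: CCCCCCCCCDABCCBACCCCABCDCCBACDABCCBACDABCCCCABCD ⇒ CC·CC·CC·CC·CC·CC·CC·CC·CC·BA·CD·AB·CC·CC·AB·CD·CC·CC·CC·CC·CD·AB·CC·BA·CC·CC·AB·CD·CC·BA·CD·AB·CC·CC·AB·CD·CC·BA·CD·AB·CC·CC·CC·CC·CD·AB·CC·BA
    A ↦ CD
    B ↦ AB
    C ↦ CC
    D ↦ BA

A->CD, B->AB, C->CC, D->BA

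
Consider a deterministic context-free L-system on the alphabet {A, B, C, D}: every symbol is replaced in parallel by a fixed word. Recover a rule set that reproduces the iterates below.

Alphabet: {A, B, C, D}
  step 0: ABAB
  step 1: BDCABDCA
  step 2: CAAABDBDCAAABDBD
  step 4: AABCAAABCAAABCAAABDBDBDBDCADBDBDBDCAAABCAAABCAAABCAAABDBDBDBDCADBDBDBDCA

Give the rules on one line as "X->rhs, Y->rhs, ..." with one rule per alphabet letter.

  step 1 ⇒ step 2: BDCABDCA ⇒ CA·AAB·D·BD·CA·AAB·D·BD
    A ↦ BD
    B ↦ CA
    C ↦ D
    D ↦ AAB

A->BD, B->CA, C->D, D->AAB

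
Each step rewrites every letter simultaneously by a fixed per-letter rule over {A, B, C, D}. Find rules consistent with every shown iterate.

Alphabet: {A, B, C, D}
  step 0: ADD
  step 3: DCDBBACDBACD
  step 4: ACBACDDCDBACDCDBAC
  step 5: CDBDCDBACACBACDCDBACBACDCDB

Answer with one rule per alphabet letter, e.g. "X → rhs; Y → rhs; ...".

  step 4 ⇒ step 5: ACBACDDCDBACDCDBAC ⇒ CD·B·D·CD·B·AC·AC·B·AC·D·CD·B·AC·B·AC·D·CD·B
    A ↦ CD
    B ↦ D
    C ↦ B
    D ↦ AC

A->CD, B->D, C->B, D->AC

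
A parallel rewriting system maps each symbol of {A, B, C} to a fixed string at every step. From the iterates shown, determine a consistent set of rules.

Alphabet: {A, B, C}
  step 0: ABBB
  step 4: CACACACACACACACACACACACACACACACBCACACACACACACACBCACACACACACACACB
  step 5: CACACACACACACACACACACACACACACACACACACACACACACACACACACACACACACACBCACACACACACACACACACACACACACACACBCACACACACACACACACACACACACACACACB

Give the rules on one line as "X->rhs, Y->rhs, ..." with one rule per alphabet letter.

  step 4 ⇒ step 5: CACACACACACACACACACACACACACACACBCACACACACACACACBCACACACACACACACB ⇒ CA·CA·CA·CA·CA·CA·CA·CA·CA·CA·CA·CA·CA·CA·CA·CA·CA·CA·CA·CA·CA·CA·CA·CA·CA·CA·CA·CA·CA·CA·CA·CB·CA·CA·CA·CA·CA·CA·CA·CA·CA·CA·CA·CA·CA·CA·CA·CB·CA·CA·CA·CA·CA·CA·CA·CA·CA·CA·CA·CA·CA·CA·CA·CB
    A ↦ CA
    B ↦ CB
    C ↦ CA

A->CA, B->CB, C->CA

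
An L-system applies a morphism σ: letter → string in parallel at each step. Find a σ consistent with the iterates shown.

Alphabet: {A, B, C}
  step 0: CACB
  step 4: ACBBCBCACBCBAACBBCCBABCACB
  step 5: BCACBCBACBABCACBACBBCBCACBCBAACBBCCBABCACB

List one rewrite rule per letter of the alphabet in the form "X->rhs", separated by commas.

  step 4 ⇒ step 5: ACBBCBCACBCBAACBBCCBABCACB ⇒ BC·A·CB·CB·A·CB·A·BC·A·CB·A·CB·BC·BC·A·CB·CB·A·A·CB·BC·CB·A·BC·A·CB
    A ↦ BC
    B ↦ CB
    C ↦ A

A->BC, B->CB, C->A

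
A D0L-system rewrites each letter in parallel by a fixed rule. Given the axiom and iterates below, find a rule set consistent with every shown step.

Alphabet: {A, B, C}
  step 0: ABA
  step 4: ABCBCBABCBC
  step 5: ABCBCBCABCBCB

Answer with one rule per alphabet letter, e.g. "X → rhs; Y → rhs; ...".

  step 4 ⇒ step 5: ABCBCBABCBC ⇒ AB·C·B·C·B·C·AB·C·B·C·B
    A ↦ AB
    B ↦ C
    C ↦ B

A->AB, B->C, C->B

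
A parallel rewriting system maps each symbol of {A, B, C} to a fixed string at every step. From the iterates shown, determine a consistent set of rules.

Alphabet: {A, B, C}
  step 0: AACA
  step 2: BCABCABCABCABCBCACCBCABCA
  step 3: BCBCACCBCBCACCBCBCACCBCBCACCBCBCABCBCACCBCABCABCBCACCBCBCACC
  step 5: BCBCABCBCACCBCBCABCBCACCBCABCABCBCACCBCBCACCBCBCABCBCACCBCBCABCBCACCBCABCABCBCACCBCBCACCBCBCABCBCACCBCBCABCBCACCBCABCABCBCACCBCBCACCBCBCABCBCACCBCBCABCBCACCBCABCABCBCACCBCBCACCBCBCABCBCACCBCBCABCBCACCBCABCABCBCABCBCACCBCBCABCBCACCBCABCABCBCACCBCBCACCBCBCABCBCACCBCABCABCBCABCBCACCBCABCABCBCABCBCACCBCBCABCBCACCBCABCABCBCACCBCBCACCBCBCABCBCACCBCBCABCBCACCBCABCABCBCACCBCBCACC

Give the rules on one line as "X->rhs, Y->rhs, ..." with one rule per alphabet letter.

  step 2 ⇒ step 3: BCABCABCABCABCBCACCBCABCA ⇒ BC·BCA·CC·BC·BCA·CC·BC·BCA·CC·BC·BCA·CC·BC·BCA·BC·BCA·CC·BCA·BCA·BC·BCA·CC·BC·BCA·CC
    A ↦ CC
    B ↦ BC
    C ↦ BCA

A->CC, B->BC, C->BCA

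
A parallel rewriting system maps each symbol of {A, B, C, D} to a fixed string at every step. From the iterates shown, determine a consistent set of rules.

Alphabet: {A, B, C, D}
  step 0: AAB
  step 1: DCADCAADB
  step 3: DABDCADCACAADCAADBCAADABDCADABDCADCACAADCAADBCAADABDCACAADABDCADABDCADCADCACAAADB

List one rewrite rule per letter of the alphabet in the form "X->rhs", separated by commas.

  step 0 ⇒ step 1: AAB ⇒ DCA·DCA·ADB
    A ↦ DCA
    B ↦ ADB
    C ↦ DAB  (constrained at step 1)
    D ↦ CAA  (constrained at step 1)

A->DCA, B->ADB, C->DAB, D->CAA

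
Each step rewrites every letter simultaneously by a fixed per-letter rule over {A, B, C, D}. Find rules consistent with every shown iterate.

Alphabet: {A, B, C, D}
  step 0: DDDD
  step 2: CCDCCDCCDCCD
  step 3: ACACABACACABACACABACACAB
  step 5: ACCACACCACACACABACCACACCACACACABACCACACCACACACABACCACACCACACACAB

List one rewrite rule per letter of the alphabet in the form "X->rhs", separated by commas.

A->C, B->CD, C->AC, D->AB

  step 2 ⇒ step 3: CCDCCDCCDCCD ⇒ AC·AC·AB·AC·AC·AB·AC·AC·AB·AC·AC·AB
    C ↦ AC
    D ↦ AB
    A ↦ C  (constrained at step 3)
    B ↦ CD  (constrained at step 3)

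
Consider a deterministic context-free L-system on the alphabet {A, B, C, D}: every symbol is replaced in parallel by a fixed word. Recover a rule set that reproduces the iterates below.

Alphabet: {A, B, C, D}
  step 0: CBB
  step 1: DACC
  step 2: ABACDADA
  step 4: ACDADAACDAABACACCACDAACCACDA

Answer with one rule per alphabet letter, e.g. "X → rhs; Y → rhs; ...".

A->AC, B->C, C->DA, D->AB

  step 1 ⇒ step 2: DACC ⇒ AB·AC·DA·DA
    A ↦ AC
    C ↦ DA
    D ↦ AB
  step 0 ⇒ step 1: CBB ⇒ DA·C·C
    B ↦ C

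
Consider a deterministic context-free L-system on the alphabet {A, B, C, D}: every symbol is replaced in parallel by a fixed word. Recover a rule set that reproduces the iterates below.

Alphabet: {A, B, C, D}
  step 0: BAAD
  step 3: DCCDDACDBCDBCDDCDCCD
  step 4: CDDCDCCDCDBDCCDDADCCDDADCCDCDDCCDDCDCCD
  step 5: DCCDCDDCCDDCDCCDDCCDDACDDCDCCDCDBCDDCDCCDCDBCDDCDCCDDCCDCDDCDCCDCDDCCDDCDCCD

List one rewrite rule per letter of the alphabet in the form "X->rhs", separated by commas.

A->B, B->DA, C->DC, D->CD

  step 4 ⇒ step 5: CDDCDCCDCDBDCCDDADCCDDADCCDCDDCCDDCDCCD ⇒ DC·CD·CD·DC·CD·DC·DC·CD·DC·CD·DA·CD·DC·DC·CD·CD·B·CD·DC·DC·CD·CD·B·CD·DC·DC·CD·DC·CD·CD·DC·DC·CD·CD·DC·CD·DC·DC·CD
    A ↦ B
    B ↦ DA
    C ↦ DC
    D ↦ CD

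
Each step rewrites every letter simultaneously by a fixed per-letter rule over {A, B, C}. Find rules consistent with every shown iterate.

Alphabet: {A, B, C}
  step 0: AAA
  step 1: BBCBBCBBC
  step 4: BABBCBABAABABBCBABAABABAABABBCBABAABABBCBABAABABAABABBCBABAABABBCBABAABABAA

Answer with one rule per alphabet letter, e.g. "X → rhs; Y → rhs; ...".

A->BBC, B->BA, C->A

  step 0 ⇒ step 1: AAA ⇒ BBC·BBC·BBC
    A ↦ BBC
    B ↦ BA  (constrained at step 1)
    C ↦ A  (constrained at step 1)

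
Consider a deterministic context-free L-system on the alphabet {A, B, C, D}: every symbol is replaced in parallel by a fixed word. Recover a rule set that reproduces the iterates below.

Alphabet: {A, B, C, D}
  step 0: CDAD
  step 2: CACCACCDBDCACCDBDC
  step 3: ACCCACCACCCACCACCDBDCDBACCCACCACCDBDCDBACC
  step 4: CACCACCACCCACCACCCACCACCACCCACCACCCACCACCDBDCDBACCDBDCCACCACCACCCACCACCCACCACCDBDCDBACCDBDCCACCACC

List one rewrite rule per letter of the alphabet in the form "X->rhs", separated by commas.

A->C, B->DC, C->ACC, D->DB

  step 3 ⇒ step 4: ACCCACCACCCACCACCDBDCDBACCCACCACCDBDCDBACC ⇒ C·ACC·ACC·ACC·C·ACC·ACC·C·ACC·ACC·ACC·C·ACC·ACC·C·ACC·ACC·DB·DC·DB·ACC·DB·DC·C·ACC·ACC·ACC·C·ACC·ACC·C·ACC·ACC·DB·DC·DB·ACC·DB·DC·C·ACC·ACC
    A ↦ C
    B ↦ DC
    C ↦ ACC
    D ↦ DB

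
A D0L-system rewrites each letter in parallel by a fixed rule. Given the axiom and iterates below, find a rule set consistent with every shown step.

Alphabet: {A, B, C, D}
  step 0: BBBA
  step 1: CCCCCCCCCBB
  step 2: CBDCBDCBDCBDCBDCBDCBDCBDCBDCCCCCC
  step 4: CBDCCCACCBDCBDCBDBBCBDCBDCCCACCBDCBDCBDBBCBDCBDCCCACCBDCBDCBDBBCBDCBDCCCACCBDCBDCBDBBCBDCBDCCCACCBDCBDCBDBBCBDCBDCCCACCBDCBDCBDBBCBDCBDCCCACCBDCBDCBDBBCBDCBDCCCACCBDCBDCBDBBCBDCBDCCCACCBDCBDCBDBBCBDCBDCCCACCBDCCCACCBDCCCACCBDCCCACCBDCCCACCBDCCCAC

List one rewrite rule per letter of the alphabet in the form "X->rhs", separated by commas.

  step 1 ⇒ step 2: CCCCCCCCCBB ⇒ CBD·CBD·CBD·CBD·CBD·CBD·CBD·CBD·CBD·CCC·CCC
    B ↦ CCC
    C ↦ CBD
  step 0 ⇒ step 1: BBBA ⇒ CCC·CCC·CCC·BB
    A ↦ BB
    D ↦ AC  (constrained at step 2)

A->BB, B->CCC, C->CBD, D->AC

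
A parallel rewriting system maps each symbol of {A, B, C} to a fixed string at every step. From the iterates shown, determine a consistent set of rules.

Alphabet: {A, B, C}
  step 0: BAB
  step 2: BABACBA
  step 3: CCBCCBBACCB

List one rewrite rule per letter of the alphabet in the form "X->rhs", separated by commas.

A->CB, B->C, C->BA

  step 2 ⇒ step 3: BABACBA ⇒ C·CB·C·CB·BA·C·CB
    A ↦ CB
    B ↦ C
    C ↦ BA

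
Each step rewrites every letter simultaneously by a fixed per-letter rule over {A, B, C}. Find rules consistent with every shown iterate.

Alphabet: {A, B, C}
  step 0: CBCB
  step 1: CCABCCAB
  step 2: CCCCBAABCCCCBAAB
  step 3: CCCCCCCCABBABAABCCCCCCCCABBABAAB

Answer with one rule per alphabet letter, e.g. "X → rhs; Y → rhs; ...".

  step 2 ⇒ step 3: CCCCBAABCCCCBAAB ⇒ CC·CC·CC·CC·AB·BA·BA·AB·CC·CC·CC·CC·AB·BA·BA·AB
    A ↦ BA
    B ↦ AB
    C ↦ CC

A->BA, B->AB, C->CC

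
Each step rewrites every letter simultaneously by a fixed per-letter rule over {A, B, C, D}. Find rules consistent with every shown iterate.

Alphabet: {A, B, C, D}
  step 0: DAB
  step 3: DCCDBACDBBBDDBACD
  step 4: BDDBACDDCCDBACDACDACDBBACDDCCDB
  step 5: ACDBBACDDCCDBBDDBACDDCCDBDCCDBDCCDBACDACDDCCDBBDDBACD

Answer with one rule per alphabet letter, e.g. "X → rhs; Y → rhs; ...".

  step 4 ⇒ step 5: BDDBACDDCCDBACDACDACDBBACDDCCDB ⇒ ACD·B·B·ACD·DCC·D·B·B·D·D·B·ACD·DCC·D·B·DCC·D·B·DCC·D·B·ACD·ACD·DCC·D·B·B·D·D·B·ACD
    A ↦ DCC
    B ↦ ACD
    C ↦ D
    D ↦ B

A->DCC, B->ACD, C->D, D->B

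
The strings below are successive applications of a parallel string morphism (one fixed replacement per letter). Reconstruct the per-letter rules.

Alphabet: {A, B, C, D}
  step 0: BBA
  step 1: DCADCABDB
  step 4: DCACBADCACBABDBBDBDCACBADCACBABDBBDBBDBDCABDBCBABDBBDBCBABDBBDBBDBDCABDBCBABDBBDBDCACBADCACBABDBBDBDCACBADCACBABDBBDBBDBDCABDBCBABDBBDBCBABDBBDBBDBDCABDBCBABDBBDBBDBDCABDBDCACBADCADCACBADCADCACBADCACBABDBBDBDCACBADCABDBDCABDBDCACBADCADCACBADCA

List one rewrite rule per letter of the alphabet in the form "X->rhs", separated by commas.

  step 0 ⇒ step 1: BBA ⇒ DCA·DCA·BDB
    A ↦ BDB
    B ↦ DCA
    C ↦ BDB  (constrained at step 1)
    D ↦ CBA  (constrained at step 1)

A->BDB, B->DCA, C->BDB, D->CBA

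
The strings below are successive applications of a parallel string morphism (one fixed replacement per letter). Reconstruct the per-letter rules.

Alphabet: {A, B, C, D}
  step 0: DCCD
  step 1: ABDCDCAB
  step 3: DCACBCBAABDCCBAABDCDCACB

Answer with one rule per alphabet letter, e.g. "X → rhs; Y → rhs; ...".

  step 0 ⇒ step 1: DCCD ⇒ AB·DC·DC·AB
    C ↦ DC
    D ↦ AB
    A ↦ CB  (constrained at step 1)
    B ↦ A  (constrained at step 1)

A->CB, B->A, C->DC, D->AB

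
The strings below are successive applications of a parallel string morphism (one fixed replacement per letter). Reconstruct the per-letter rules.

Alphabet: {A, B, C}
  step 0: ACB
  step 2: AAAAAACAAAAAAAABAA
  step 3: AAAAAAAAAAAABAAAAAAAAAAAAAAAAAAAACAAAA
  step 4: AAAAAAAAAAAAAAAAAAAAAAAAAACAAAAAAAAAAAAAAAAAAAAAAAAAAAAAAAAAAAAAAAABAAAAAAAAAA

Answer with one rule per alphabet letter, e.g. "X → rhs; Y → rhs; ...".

A->AA, B->AAC, C->BAA

  step 3 ⇒ step 4: AAAAAAAAAAAABAAAAAAAAAAAAAAAAAAAACAAAA ⇒ AA·AA·AA·AA·AA·AA·AA·AA·AA·AA·AA·AA·AAC·AA·AA·AA·AA·AA·AA·AA·AA·AA·AA·AA·AA·AA·AA·AA·AA·AA·AA·AA·AA·BAA·AA·AA·AA·AA
    A ↦ AA
    B ↦ AAC
    C ↦ BAA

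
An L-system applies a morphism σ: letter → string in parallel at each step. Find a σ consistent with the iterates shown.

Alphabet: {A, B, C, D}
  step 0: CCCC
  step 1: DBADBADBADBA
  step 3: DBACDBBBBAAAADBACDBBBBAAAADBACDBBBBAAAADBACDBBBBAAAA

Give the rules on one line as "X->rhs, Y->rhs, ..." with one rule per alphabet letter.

  step 0 ⇒ step 1: CCCC ⇒ DBA·DBA·DBA·DBA
    C ↦ DBA
    A ↦ AA  (constrained at step 1)
    B ↦ BB  (constrained at step 1)
    D ↦ CD  (constrained at step 1)

A->AA, B->BB, C->DBA, D->CD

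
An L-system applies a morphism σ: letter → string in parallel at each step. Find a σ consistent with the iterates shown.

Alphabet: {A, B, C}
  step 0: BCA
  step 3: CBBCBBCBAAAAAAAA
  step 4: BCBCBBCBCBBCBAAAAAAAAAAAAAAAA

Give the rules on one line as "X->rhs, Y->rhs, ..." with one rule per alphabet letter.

A->AA, B->CB, C->B

  step 3 ⇒ step 4: CBBCBBCBAAAAAAAA ⇒ B·CB·CB·B·CB·CB·B·CB·AA·AA·AA·AA·AA·AA·AA·AA
    A ↦ AA
    B ↦ CB
    C ↦ B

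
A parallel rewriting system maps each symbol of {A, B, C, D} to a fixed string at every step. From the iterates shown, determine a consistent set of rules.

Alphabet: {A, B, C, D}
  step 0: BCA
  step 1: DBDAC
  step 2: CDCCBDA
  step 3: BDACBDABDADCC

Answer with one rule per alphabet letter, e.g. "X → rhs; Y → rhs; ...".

A->C, B->D, C->BDA, D->C

  step 2 ⇒ step 3: CDCCBDA ⇒ BDA·C·BDA·BDA·D·C·C
    A ↦ C
    B ↦ D
    C ↦ BDA
    D ↦ C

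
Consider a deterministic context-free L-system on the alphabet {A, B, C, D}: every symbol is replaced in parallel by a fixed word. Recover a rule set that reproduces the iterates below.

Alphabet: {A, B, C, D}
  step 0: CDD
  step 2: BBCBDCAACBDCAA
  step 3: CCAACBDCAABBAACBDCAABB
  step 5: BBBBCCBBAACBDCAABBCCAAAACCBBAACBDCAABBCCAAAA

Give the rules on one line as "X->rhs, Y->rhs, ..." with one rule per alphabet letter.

  step 2 ⇒ step 3: BBCBDCAACBDCAA ⇒ C·C·AA·C·BDC·AA·B·B·AA·C·BDC·AA·B·B
    A ↦ B
    B ↦ C
    C ↦ AA
    D ↦ BDC

A->B, B->C, C->AA, D->BDC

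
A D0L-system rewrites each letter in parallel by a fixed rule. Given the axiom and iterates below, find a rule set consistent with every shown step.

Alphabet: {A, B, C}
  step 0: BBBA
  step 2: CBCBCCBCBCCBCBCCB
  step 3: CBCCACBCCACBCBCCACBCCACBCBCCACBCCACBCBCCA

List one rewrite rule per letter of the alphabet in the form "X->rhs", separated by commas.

  step 2 ⇒ step 3: CBCBCCBCBCCBCBCCB ⇒ CB·CCA·CB·CCA·CB·CB·CCA·CB·CCA·CB·CB·CCA·CB·CCA·CB·CB·CCA
    B ↦ CCA
    C ↦ CB
    A ↦ C  (constrained at step 0)

A->C, B->CCA, C->CB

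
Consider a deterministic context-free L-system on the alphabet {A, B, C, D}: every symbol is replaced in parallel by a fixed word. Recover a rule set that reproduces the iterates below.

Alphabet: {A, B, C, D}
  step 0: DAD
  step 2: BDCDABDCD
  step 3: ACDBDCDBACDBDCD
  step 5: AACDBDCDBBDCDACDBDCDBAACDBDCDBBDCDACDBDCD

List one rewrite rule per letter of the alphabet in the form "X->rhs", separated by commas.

A->B, B->A, C->BD, D->CD

  step 2 ⇒ step 3: BDCDABDCD ⇒ A·CD·BD·CD·B·A·CD·BD·CD
    A ↦ B
    B ↦ A
    C ↦ BD
    D ↦ CD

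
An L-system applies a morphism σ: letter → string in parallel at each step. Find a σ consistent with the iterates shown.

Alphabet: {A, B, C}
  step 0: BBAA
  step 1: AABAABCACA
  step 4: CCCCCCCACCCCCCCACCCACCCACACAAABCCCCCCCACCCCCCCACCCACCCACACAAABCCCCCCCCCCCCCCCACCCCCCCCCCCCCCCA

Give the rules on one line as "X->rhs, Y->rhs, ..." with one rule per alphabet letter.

  step 0 ⇒ step 1: BBAA ⇒ AAB·AAB·CA·CA
    A ↦ CA
    B ↦ AAB
    C ↦ CC  (constrained at step 1)

A->CA, B->AAB, C->CC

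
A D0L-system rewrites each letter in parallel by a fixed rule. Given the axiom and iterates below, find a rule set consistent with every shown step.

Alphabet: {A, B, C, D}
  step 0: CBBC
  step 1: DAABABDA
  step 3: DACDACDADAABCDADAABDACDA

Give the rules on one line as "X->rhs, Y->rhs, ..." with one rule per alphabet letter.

  step 0 ⇒ step 1: CBBC ⇒ DA·AB·AB·DA
    B ↦ AB
    C ↦ DA
    A ↦ DA  (constrained at step 1)
    D ↦ C  (constrained at step 1)

A->DA, B->AB, C->DA, D->C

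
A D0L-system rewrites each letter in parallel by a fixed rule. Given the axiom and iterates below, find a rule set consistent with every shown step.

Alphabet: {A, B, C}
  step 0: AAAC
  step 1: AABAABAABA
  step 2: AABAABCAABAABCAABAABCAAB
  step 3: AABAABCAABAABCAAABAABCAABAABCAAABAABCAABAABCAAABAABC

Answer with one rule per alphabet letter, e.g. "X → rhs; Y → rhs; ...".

A->AAB, B->C, C->A

  step 2 ⇒ step 3: AABAABCAABAABCAABAABCAAB ⇒ AAB·AAB·C·AAB·AAB·C·A·AAB·AAB·C·AAB·AAB·C·A·AAB·AAB·C·AAB·AAB·C·A·AAB·AAB·C
    A ↦ AAB
    B ↦ C
    C ↦ A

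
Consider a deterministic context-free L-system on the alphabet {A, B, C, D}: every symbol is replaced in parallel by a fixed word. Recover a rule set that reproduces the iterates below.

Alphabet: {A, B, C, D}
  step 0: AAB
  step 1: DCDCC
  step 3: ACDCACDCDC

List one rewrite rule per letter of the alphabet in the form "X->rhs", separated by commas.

A->DC, B->C, C->A, D->CB

  step 0 ⇒ step 1: AAB ⇒ DC·DC·C
    A ↦ DC
    B ↦ C
    C ↦ A  (constrained at step 1)
    D ↦ CB  (constrained at step 1)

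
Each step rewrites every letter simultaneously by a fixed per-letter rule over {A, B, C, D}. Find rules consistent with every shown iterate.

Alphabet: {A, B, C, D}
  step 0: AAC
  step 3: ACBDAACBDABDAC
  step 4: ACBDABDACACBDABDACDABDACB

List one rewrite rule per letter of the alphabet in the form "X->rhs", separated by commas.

A->AC, B->DA, C->B, D->BD

  step 3 ⇒ step 4: ACBDAACBDABDAC ⇒ AC·B·DA·BD·AC·AC·B·DA·BD·AC·DA·BD·AC·B
    A ↦ AC
    B ↦ DA
    C ↦ B
    D ↦ BD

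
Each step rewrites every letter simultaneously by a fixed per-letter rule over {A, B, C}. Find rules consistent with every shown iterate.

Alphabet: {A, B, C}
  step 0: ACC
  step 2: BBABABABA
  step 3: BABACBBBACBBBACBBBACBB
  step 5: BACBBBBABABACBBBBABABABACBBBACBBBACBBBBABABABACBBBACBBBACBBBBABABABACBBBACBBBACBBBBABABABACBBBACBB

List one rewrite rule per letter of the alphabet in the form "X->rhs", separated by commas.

  step 2 ⇒ step 3: BBABABABA ⇒ BA·BA·CBB·BA·CBB·BA·CBB·BA·CBB
    A ↦ CBB
    B ↦ BA
    C ↦ B  (constrained at step 0)

A->CBB, B->BA, C->B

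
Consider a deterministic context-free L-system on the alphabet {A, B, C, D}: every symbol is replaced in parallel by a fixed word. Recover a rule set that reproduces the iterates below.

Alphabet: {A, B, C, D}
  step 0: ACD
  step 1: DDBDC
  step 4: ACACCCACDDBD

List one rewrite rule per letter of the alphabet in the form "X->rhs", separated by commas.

A->DD, B->A, C->BD, D->C

  step 0 ⇒ step 1: ACD ⇒ DD·BD·C
    A ↦ DD
    C ↦ BD
    D ↦ C
    B ↦ A  (constrained at step 1)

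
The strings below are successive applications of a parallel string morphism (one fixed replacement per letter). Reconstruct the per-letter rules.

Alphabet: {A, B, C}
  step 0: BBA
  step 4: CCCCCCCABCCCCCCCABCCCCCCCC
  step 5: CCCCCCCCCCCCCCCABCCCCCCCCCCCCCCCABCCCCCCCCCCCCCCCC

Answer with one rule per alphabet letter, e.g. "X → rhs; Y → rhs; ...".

A->C, B->AB, C->CC

  step 4 ⇒ step 5: CCCCCCCABCCCCCCCABCCCCCCCC ⇒ CC·CC·CC·CC·CC·CC·CC·C·AB·CC·CC·CC·CC·CC·CC·CC·C·AB·CC·CC·CC·CC·CC·CC·CC·CC
    A ↦ C
    B ↦ AB
    C ↦ CC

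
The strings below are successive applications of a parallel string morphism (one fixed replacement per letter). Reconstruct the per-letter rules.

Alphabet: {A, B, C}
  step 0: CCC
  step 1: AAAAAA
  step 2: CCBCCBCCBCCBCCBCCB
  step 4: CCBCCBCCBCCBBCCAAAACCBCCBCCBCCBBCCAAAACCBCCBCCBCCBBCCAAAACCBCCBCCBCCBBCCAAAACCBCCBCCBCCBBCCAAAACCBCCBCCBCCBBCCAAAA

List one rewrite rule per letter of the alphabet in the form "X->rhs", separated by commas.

  step 1 ⇒ step 2: AAAAAA ⇒ CCB·CCB·CCB·CCB·CCB·CCB
    A ↦ CCB
    B ↦ BCC  (constrained at step 2)
  step 0 ⇒ step 1: CCC ⇒ AA·AA·AA
    C ↦ AA

A->CCB, B->BCC, C->AA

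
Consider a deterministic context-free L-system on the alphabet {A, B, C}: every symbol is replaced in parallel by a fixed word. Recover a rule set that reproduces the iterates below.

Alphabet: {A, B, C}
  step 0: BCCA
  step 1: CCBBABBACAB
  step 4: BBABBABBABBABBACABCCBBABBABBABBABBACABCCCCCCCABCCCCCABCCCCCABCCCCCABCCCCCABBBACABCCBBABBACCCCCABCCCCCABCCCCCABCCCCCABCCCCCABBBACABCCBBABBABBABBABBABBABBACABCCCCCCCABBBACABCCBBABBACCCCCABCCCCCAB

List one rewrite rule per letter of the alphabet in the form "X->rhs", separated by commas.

A->CAB, B->CC, C->BBA

  step 0 ⇒ step 1: BCCA ⇒ CC·BBA·BBA·CAB
    A ↦ CAB
    B ↦ CC
    C ↦ BBA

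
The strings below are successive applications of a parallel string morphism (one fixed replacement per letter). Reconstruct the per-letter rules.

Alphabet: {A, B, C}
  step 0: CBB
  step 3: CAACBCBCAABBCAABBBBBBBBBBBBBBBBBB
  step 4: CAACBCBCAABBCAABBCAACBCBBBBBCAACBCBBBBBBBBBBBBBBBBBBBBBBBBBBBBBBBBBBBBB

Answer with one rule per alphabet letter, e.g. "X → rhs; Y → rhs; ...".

A->CB, B->BB, C->CAA

  step 3 ⇒ step 4: CAACBCBCAABBCAABBBBBBBBBBBBBBBBBB ⇒ CAA·CB·CB·CAA·BB·CAA·BB·CAA·CB·CB·BB·BB·CAA·CB·CB·BB·BB·BB·BB·BB·BB·BB·BB·BB·BB·BB·BB·BB·BB·BB·BB·BB·BB
    A ↦ CB
    B ↦ BB
    C ↦ CAA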